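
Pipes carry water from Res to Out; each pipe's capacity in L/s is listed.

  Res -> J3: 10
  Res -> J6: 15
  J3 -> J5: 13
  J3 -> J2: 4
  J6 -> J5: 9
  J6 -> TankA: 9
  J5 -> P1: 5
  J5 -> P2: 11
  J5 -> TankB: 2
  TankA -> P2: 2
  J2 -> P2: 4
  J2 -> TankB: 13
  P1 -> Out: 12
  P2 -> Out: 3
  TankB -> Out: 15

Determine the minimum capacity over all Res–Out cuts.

14

Augment Res→J3→J5→P1→Out: bottleneck 5, flow now 5.
Augment Res→J3→J5→P2→Out: bottleneck 3, flow now 8.
Augment Res→J3→J5→TankB→Out: bottleneck 2, flow now 10.
Augment Res→J6→J5→J3→J2→TankB→Out: bottleneck 4, flow now 14. (uses reverse residual edge)
No augmenting path remains; maximum flow = 14.
By max-flow min-cut, the minimum cut capacity equals the max flow.
In the residual graph, reachable from Res: {Res, J3, J6, J5, TankA, P2}.
Min-cut edges: J3→J2 (4), J5→P1 (5), J5→TankB (2), P2→Out (3); capacity 4 + 5 + 2 + 3 = 14.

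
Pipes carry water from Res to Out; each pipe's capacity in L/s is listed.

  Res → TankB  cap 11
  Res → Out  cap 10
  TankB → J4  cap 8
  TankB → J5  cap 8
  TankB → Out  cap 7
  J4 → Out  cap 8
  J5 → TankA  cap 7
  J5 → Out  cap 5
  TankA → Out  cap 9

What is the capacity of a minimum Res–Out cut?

Augment Res→Out: bottleneck 10, flow now 10.
Augment Res→TankB→Out: bottleneck 7, flow now 17.
Augment Res→TankB→J4→Out: bottleneck 4, flow now 21.
No augmenting path remains; maximum flow = 21.
By max-flow min-cut, the minimum cut capacity equals the max flow.
In the residual graph, reachable from Res: {Res}.
Min-cut edges: Res→TankB (11), Res→Out (10); capacity 11 + 10 = 21.

21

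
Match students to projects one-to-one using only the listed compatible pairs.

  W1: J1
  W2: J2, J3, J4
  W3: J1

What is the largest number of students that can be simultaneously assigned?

Unit-capacity flow: source→left, listed edges, right→sink; max matching = max flow.
Augmenting path W1→J1 (+1); matched 1.
Augmenting path W2→J2 (+1); matched 2.
No augmenting path remains; maximum matching = 2.
König certificate: {W2, J1} is a vertex cover of size 2 (every listed pair touches it), so no matching can be larger.

2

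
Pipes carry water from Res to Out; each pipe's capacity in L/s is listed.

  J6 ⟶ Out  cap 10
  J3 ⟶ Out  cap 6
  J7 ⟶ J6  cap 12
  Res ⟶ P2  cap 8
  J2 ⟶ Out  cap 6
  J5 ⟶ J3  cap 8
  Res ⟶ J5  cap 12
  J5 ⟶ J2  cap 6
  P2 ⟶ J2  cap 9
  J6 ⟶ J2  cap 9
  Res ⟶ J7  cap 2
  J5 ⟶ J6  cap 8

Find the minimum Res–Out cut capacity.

20

Augment Res→P2→J2→Out: bottleneck 6, flow now 6.
Augment Res→J5→J3→Out: bottleneck 6, flow now 12.
Augment Res→J5→J6→Out: bottleneck 6, flow now 18.
Augment Res→J7→J6→Out: bottleneck 2, flow now 20.
No augmenting path remains; maximum flow = 20.
By max-flow min-cut, the minimum cut capacity equals the max flow.
In the residual graph, reachable from Res: {Res, P2, J2}.
Min-cut edges: Res→J5 (12), Res→J7 (2), J2→Out (6); capacity 12 + 2 + 6 = 20.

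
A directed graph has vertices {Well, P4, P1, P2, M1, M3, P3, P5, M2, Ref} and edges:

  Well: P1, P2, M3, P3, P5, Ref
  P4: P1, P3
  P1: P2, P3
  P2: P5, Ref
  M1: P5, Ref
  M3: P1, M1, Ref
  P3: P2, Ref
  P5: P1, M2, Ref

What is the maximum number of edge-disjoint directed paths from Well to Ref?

5

Assign every edge capacity 1; by Menger, the answer equals the max flow.
Path Well→Ref (+1); total 1.
Path Well→P2→Ref (+1); total 2.
Path Well→M3→Ref (+1); total 3.
Path Well→P3→Ref (+1); total 4.
Path Well→P5→Ref (+1); total 5.
No residual Well→Ref path; max flow = 5.
Certifying cut of size 5: {P2→Ref, P3→Ref, P5→Ref, Well→M3, Well→Ref}.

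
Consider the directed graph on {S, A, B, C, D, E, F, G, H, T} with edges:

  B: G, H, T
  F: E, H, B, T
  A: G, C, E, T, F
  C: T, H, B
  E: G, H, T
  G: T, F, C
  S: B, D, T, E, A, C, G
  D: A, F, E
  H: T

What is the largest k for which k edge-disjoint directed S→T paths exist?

Assign every edge capacity 1; by Menger, the answer equals the max flow.
Path S→T (+1); total 1.
Path S→A→T (+1); total 2.
Path S→B→T (+1); total 3.
Path S→C→T (+1); total 4.
Path S→E→T (+1); total 5.
Path S→G→T (+1); total 6.
Path S→D→F→T (+1); total 7.
No residual S→T path; max flow = 7.
Certifying cut of size 7: {S→A, S→B, S→C, S→D, S→E, S→G, S→T}.

7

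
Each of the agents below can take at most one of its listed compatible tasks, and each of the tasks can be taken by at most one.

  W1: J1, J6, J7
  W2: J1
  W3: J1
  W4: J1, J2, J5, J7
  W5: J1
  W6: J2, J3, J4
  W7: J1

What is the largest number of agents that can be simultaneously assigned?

Unit-capacity flow: source→left, listed edges, right→sink; max matching = max flow.
Augmenting path W1→J1 (+1); matched 1.
Augmenting path W4→J2 (+1); matched 2.
Augmenting path W6→J3 (+1); matched 3.
Augmenting path W2→J1→W1→J6 (+1); matched 4.
No augmenting path remains; maximum matching = 4.
König certificate: {W1, W4, W6, J1} is a vertex cover of size 4 (every listed pair touches it), so no matching can be larger.

4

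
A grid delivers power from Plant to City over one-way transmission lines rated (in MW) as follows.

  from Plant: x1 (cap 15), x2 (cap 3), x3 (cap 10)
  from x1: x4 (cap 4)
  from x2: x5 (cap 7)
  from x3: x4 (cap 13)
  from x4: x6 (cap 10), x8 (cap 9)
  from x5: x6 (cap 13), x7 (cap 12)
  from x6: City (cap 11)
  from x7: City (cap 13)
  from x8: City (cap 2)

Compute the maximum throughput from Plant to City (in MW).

Augment Plant→x1→x4→x6→City: bottleneck 4, flow now 4.
Augment Plant→x2→x5→x6→City: bottleneck 3, flow now 7.
Augment Plant→x3→x4→x6→City: bottleneck 4, flow now 11.
Augment Plant→x3→x4→x8→City: bottleneck 2, flow now 13.
Augment Plant→x3→x4→x6→x5→x7→City: bottleneck 2, flow now 15. (uses reverse residual edge)
No augmenting path remains; maximum flow = 15.
In the residual graph, reachable from Plant: {Plant, x1, x3, x4, x8}.
Min-cut edges: Plant→x2 (3), x4→x6 (10), x8→City (2); capacity 3 + 10 + 2 = 15.
This cut is saturated, so no flow can exceed 15.

15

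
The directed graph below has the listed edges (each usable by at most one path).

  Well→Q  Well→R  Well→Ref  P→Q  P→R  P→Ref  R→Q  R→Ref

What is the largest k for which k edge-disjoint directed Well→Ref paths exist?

Assign every edge capacity 1; by Menger, the answer equals the max flow.
Path Well→Ref (+1); total 1.
Path Well→R→Ref (+1); total 2.
No residual Well→Ref path; max flow = 2.
Certifying cut of size 2: {Well→R, Well→Ref}.

2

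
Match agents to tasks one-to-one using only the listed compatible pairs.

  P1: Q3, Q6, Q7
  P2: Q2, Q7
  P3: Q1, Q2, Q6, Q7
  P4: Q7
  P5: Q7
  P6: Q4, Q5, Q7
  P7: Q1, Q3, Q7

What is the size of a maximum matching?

Unit-capacity flow: source→left, listed edges, right→sink; max matching = max flow.
Augmenting path P1→Q3 (+1); matched 1.
Augmenting path P2→Q2 (+1); matched 2.
Augmenting path P3→Q1 (+1); matched 3.
Augmenting path P4→Q7 (+1); matched 4.
Augmenting path P6→Q4 (+1); matched 5.
Augmenting path P7→Q1→P3→Q6 (+1); matched 6.
No augmenting path remains; maximum matching = 6.
König certificate: {P1, P2, P3, P6, P7, Q7} is a vertex cover of size 6 (every listed pair touches it), so no matching can be larger.

6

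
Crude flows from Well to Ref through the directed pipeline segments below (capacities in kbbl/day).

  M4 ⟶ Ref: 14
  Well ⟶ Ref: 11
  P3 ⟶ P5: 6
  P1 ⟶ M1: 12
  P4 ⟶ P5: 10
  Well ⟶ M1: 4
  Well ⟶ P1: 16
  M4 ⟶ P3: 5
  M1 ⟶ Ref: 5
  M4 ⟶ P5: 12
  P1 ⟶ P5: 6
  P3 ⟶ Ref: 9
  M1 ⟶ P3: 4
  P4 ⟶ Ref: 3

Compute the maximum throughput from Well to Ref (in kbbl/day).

Augment Well→Ref: bottleneck 11, flow now 11.
Augment Well→M1→Ref: bottleneck 4, flow now 15.
Augment Well→P1→M1→Ref: bottleneck 1, flow now 16.
Augment Well→P1→M1→P3→Ref: bottleneck 4, flow now 20.
No augmenting path remains; maximum flow = 20.
In the residual graph, reachable from Well: {Well, P1, M1, P5}.
Min-cut edges: Well→Ref (11), M1→P3 (4), M1→Ref (5); capacity 11 + 4 + 5 = 20.
This cut is saturated, so no flow can exceed 20.

20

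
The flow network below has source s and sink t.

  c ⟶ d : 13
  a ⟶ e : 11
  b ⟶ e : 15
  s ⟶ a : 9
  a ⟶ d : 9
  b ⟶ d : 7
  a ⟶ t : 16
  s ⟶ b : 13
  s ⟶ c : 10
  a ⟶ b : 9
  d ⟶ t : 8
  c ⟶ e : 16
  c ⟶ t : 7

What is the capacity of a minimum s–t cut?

24

Augment s→a→t: bottleneck 9, flow now 9.
Augment s→c→t: bottleneck 7, flow now 16.
Augment s→b→d→t: bottleneck 7, flow now 23.
Augment s→c→d→t: bottleneck 1, flow now 24.
No augmenting path remains; maximum flow = 24.
By max-flow min-cut, the minimum cut capacity equals the max flow.
In the residual graph, reachable from s: {s, b, c, d, e}.
Min-cut edges: s→a (9), c→t (7), d→t (8); capacity 9 + 7 + 8 = 24.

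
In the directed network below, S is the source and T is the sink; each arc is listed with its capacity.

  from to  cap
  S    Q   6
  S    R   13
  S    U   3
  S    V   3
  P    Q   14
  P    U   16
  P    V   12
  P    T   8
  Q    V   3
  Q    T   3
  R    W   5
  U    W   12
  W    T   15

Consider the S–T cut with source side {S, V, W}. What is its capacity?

Edges leaving {S, V, W}: S→Q (6), S→R (13), S→U (3), W→T (15).
Cut capacity = 6 + 13 + 3 + 15 = 37.

37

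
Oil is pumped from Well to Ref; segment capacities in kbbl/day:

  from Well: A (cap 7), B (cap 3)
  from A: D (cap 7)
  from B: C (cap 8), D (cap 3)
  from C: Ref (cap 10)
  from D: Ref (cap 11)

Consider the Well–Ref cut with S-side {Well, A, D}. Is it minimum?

No — its capacity is 14, but the minimum cut has capacity 10.

Given cut capacity: 3 + 11 = 14.
Augment Well→A→D→Ref: bottleneck 7, flow now 7.
Augment Well→B→C→Ref: bottleneck 3, flow now 10.
No augmenting path remains; maximum flow = 10.
In the residual graph, reachable from Well: {Well}.
Min-cut edges: Well→A (7), Well→B (3); capacity 7 + 3 = 10.
Cut capacity 14 exceeds the max flow 10, so it is not minimum.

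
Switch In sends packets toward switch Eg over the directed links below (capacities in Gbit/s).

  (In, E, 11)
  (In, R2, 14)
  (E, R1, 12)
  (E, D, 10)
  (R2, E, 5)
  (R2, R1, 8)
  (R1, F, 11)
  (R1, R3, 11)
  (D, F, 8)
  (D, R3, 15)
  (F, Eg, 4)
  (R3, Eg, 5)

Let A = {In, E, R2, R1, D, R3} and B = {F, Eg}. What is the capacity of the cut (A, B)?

24

Edges leaving {In, E, R2, R1, D, R3}: R1→F (11), D→F (8), R3→Eg (5).
Cut capacity = 11 + 8 + 5 = 24.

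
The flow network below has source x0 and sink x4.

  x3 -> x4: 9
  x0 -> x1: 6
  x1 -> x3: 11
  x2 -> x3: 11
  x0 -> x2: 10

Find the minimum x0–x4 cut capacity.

9

Augment x0→x1→x3→x4: bottleneck 6, flow now 6.
Augment x0→x2→x3→x4: bottleneck 3, flow now 9.
No augmenting path remains; maximum flow = 9.
By max-flow min-cut, the minimum cut capacity equals the max flow.
In the residual graph, reachable from x0: {x0, x1, x2, x3}.
Min-cut edges: x3→x4 (9); capacity 9 = 9.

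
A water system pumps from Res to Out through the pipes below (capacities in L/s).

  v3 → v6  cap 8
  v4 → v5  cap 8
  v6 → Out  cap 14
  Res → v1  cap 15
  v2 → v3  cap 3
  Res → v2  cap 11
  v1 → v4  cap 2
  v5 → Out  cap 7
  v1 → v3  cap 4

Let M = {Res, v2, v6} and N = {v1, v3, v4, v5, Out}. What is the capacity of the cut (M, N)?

32

Edges leaving {Res, v2, v6}: Res→v1 (15), v2→v3 (3), v6→Out (14).
Cut capacity = 15 + 3 + 14 = 32.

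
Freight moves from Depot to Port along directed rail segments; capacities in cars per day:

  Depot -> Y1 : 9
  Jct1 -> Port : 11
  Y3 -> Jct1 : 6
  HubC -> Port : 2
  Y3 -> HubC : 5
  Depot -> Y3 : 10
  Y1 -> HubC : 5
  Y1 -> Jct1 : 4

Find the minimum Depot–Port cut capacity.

12

Augment Depot→Y1→HubC→Port: bottleneck 2, flow now 2.
Augment Depot→Y1→Jct1→Port: bottleneck 4, flow now 6.
Augment Depot→Y3→Jct1→Port: bottleneck 6, flow now 12.
No augmenting path remains; maximum flow = 12.
By max-flow min-cut, the minimum cut capacity equals the max flow.
In the residual graph, reachable from Depot: {Depot, Y1, Y3, HubC}.
Min-cut edges: Y1→Jct1 (4), Y3→Jct1 (6), HubC→Port (2); capacity 4 + 6 + 2 = 12.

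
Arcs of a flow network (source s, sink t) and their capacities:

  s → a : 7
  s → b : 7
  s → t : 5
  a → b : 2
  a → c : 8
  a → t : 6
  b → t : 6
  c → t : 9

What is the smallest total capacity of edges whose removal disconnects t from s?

Augment s→t: bottleneck 5, flow now 5.
Augment s→a→t: bottleneck 6, flow now 11.
Augment s→b→t: bottleneck 6, flow now 17.
Augment s→a→c→t: bottleneck 1, flow now 18.
No augmenting path remains; maximum flow = 18.
By max-flow min-cut, the minimum cut capacity equals the max flow.
In the residual graph, reachable from s: {s, b}.
Min-cut edges: s→a (7), s→t (5), b→t (6); capacity 7 + 5 + 6 = 18.

18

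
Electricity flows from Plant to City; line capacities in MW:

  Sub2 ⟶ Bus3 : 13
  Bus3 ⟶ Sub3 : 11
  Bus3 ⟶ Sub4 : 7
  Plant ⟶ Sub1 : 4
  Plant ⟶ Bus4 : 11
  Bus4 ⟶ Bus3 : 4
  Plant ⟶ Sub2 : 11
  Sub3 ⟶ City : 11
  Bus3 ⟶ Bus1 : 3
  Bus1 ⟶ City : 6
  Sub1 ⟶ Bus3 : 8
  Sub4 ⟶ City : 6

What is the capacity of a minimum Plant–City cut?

Augment Plant→Bus4→Bus3→Sub4→City: bottleneck 4, flow now 4.
Augment Plant→Sub2→Bus3→Sub4→City: bottleneck 2, flow now 6.
Augment Plant→Sub2→Bus3→Sub3→City: bottleneck 9, flow now 15.
Augment Plant→Sub1→Bus3→Sub3→City: bottleneck 2, flow now 17.
Augment Plant→Sub1→Bus3→Bus1→City: bottleneck 2, flow now 19.
No augmenting path remains; maximum flow = 19.
By max-flow min-cut, the minimum cut capacity equals the max flow.
In the residual graph, reachable from Plant: {Plant, Bus4}.
Min-cut edges: Plant→Sub2 (11), Plant→Sub1 (4), Bus4→Bus3 (4); capacity 11 + 4 + 4 = 19.

19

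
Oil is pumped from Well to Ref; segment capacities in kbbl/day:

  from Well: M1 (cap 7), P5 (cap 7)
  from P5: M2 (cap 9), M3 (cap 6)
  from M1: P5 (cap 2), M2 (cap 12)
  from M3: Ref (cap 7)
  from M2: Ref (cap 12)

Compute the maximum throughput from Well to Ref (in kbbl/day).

Augment Well→P5→M3→Ref: bottleneck 6, flow now 6.
Augment Well→P5→M2→Ref: bottleneck 1, flow now 7.
Augment Well→M1→M2→Ref: bottleneck 7, flow now 14.
No augmenting path remains; maximum flow = 14.
In the residual graph, reachable from Well: {Well}.
Min-cut edges: Well→P5 (7), Well→M1 (7); capacity 7 + 7 = 14.
This cut is saturated, so no flow can exceed 14.

14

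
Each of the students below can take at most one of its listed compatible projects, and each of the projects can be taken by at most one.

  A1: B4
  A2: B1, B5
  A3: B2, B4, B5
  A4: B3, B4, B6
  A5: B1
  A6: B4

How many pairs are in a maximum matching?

5

Unit-capacity flow: source→left, listed edges, right→sink; max matching = max flow.
Augmenting path A1→B4 (+1); matched 1.
Augmenting path A2→B1 (+1); matched 2.
Augmenting path A3→B2 (+1); matched 3.
Augmenting path A4→B3 (+1); matched 4.
Augmenting path A5→B1→A2→B5 (+1); matched 5.
No augmenting path remains; maximum matching = 5.
König certificate: {A2, A3, A4, A5, B4} is a vertex cover of size 5 (every listed pair touches it), so no matching can be larger.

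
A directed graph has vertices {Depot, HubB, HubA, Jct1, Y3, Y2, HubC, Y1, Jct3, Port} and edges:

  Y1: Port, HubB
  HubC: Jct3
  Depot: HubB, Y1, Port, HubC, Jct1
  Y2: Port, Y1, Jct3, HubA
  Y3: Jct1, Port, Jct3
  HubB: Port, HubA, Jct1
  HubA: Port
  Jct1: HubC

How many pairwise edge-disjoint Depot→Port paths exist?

Assign every edge capacity 1; by Menger, the answer equals the max flow.
Path Depot→Port (+1); total 1.
Path Depot→HubB→Port (+1); total 2.
Path Depot→Y1→Port (+1); total 3.
No residual Depot→Port path; max flow = 3.
Certifying cut of size 3: {Depot→HubB, Depot→Port, Depot→Y1}.

3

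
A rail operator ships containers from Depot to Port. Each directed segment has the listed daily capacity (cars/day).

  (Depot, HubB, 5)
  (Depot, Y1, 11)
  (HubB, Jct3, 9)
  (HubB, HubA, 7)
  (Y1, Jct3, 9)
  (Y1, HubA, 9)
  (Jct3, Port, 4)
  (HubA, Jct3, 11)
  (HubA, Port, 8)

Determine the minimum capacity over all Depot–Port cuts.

Augment Depot→HubB→Jct3→Port: bottleneck 4, flow now 4.
Augment Depot→HubB→HubA→Port: bottleneck 1, flow now 5.
Augment Depot→Y1→HubA→Port: bottleneck 7, flow now 12.
No augmenting path remains; maximum flow = 12.
By max-flow min-cut, the minimum cut capacity equals the max flow.
In the residual graph, reachable from Depot: {Depot, HubB, Y1, Jct3, HubA}.
Min-cut edges: Jct3→Port (4), HubA→Port (8); capacity 4 + 8 = 12.

12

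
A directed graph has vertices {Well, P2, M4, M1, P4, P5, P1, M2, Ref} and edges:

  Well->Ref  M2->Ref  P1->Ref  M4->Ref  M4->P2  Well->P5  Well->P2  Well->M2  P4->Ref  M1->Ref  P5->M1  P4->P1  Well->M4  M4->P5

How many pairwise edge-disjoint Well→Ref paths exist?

4

Assign every edge capacity 1; by Menger, the answer equals the max flow.
Path Well→Ref (+1); total 1.
Path Well→M4→Ref (+1); total 2.
Path Well→M2→Ref (+1); total 3.
Path Well→P5→M1→Ref (+1); total 4.
No residual Well→Ref path; max flow = 4.
Certifying cut of size 4: {Well→M2, Well→M4, Well→P5, Well→Ref}.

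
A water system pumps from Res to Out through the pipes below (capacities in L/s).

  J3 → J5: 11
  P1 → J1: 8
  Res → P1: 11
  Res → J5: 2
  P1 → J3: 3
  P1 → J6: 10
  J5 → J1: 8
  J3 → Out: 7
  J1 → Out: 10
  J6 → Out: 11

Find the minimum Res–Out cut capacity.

13

Augment Res→P1→J3→Out: bottleneck 3, flow now 3.
Augment Res→P1→J1→Out: bottleneck 8, flow now 11.
Augment Res→J5→J1→Out: bottleneck 2, flow now 13.
No augmenting path remains; maximum flow = 13.
By max-flow min-cut, the minimum cut capacity equals the max flow.
In the residual graph, reachable from Res: {Res}.
Min-cut edges: Res→P1 (11), Res→J5 (2); capacity 11 + 2 = 13.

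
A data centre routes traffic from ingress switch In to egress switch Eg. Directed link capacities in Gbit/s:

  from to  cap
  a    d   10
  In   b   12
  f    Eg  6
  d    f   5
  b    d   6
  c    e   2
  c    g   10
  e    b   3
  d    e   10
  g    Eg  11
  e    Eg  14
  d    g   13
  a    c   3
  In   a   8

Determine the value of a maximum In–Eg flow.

Augment In→a→c→e→Eg: bottleneck 2, flow now 2.
Augment In→a→c→g→Eg: bottleneck 1, flow now 3.
Augment In→a→d→e→Eg: bottleneck 5, flow now 8.
Augment In→b→d→e→Eg: bottleneck 5, flow now 13.
Augment In→b→d→f→Eg: bottleneck 1, flow now 14.
No augmenting path remains; maximum flow = 14.
In the residual graph, reachable from In: {In, b}.
Min-cut edges: In→a (8), b→d (6); capacity 8 + 6 = 14.
This cut is saturated, so no flow can exceed 14.

14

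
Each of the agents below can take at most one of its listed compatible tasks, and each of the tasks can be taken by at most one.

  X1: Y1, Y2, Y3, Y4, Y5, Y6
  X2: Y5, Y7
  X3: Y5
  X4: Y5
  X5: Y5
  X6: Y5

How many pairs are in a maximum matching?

3

Unit-capacity flow: source→left, listed edges, right→sink; max matching = max flow.
Augmenting path X1→Y1 (+1); matched 1.
Augmenting path X2→Y5 (+1); matched 2.
Augmenting path X3→Y5→X2→Y7 (+1); matched 3.
No augmenting path remains; maximum matching = 3.
König certificate: {X1, X2, Y5} is a vertex cover of size 3 (every listed pair touches it), so no matching can be larger.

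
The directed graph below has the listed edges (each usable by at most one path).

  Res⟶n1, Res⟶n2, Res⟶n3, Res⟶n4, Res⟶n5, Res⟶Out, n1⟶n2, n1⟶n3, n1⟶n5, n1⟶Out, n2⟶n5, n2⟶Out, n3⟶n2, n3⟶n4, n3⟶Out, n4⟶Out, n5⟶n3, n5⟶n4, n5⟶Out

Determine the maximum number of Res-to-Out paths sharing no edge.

Assign every edge capacity 1; by Menger, the answer equals the max flow.
Path Res→Out (+1); total 1.
Path Res→n1→Out (+1); total 2.
Path Res→n2→Out (+1); total 3.
Path Res→n3→Out (+1); total 4.
Path Res→n4→Out (+1); total 5.
Path Res→n5→Out (+1); total 6.
No residual Res→Out path; max flow = 6.
Certifying cut of size 6: {Res→Out, Res→n1, Res→n2, Res→n3, Res→n4, Res→n5}.

6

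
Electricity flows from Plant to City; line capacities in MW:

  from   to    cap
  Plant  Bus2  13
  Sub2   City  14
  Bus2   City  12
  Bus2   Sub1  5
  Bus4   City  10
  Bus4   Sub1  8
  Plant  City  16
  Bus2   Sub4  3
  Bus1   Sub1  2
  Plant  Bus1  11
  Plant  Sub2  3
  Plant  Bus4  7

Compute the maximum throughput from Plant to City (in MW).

Augment Plant→City: bottleneck 16, flow now 16.
Augment Plant→Sub2→City: bottleneck 3, flow now 19.
Augment Plant→Bus2→City: bottleneck 12, flow now 31.
Augment Plant→Bus4→City: bottleneck 7, flow now 38.
No augmenting path remains; maximum flow = 38.
In the residual graph, reachable from Plant: {Plant, Bus1, Bus2, Sub4, Sub1}.
Min-cut edges: Plant→Sub2 (3), Plant→Bus4 (7), Plant→City (16), Bus2→City (12); capacity 3 + 7 + 16 + 12 = 38.
This cut is saturated, so no flow can exceed 38.

38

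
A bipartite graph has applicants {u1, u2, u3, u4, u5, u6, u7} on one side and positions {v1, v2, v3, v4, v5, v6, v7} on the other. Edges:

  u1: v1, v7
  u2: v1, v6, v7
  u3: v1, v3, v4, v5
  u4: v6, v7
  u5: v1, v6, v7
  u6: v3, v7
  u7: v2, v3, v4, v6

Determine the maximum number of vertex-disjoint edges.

6

Unit-capacity flow: source→left, listed edges, right→sink; max matching = max flow.
Augmenting path u1→v1 (+1); matched 1.
Augmenting path u2→v6 (+1); matched 2.
Augmenting path u3→v3 (+1); matched 3.
Augmenting path u4→v7 (+1); matched 4.
Augmenting path u7→v2 (+1); matched 5.
Augmenting path u6→v3→u3→v4 (+1); matched 6.
No augmenting path remains; maximum matching = 6.
König certificate: {u3, u6, u7, v1, v6, v7} is a vertex cover of size 6 (every listed pair touches it), so no matching can be larger.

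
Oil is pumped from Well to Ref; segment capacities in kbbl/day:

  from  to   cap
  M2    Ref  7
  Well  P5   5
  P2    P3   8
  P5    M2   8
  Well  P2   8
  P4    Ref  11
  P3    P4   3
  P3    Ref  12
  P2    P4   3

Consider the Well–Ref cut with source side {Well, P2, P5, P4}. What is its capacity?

Edges leaving {Well, P2, P5, P4}: P2→P3 (8), P5→M2 (8), P4→Ref (11).
Cut capacity = 8 + 8 + 11 = 27.

27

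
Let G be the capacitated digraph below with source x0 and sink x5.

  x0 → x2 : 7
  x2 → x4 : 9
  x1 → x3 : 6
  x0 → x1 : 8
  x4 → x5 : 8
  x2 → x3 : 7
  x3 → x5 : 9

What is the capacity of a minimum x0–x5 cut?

Augment x0→x1→x3→x5: bottleneck 6, flow now 6.
Augment x0→x2→x3→x5: bottleneck 3, flow now 9.
Augment x0→x2→x4→x5: bottleneck 4, flow now 13.
No augmenting path remains; maximum flow = 13.
By max-flow min-cut, the minimum cut capacity equals the max flow.
In the residual graph, reachable from x0: {x0, x1}.
Min-cut edges: x0→x2 (7), x1→x3 (6); capacity 7 + 6 = 13.

13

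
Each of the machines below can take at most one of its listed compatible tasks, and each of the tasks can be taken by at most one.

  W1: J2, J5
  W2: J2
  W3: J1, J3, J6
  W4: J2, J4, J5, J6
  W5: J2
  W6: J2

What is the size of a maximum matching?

4

Unit-capacity flow: source→left, listed edges, right→sink; max matching = max flow.
Augmenting path W1→J2 (+1); matched 1.
Augmenting path W3→J1 (+1); matched 2.
Augmenting path W4→J4 (+1); matched 3.
Augmenting path W2→J2→W1→J5 (+1); matched 4.
No augmenting path remains; maximum matching = 4.
König certificate: {W1, W3, W4, J2} is a vertex cover of size 4 (every listed pair touches it), so no matching can be larger.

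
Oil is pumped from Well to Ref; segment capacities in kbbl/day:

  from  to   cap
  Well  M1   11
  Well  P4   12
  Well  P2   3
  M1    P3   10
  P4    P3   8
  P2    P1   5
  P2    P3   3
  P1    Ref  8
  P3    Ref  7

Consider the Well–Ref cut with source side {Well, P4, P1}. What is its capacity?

30

Edges leaving {Well, P4, P1}: Well→M1 (11), Well→P2 (3), P4→P3 (8), P1→Ref (8).
Cut capacity = 11 + 3 + 8 + 8 = 30.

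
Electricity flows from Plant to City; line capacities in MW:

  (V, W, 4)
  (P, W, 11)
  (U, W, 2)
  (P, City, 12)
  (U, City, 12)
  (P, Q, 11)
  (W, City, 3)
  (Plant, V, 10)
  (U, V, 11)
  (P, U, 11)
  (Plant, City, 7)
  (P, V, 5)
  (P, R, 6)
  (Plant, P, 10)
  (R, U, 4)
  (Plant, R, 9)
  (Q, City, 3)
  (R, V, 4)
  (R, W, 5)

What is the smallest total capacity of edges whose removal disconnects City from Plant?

Augment Plant→City: bottleneck 7, flow now 7.
Augment Plant→P→City: bottleneck 10, flow now 17.
Augment Plant→R→U→City: bottleneck 4, flow now 21.
Augment Plant→R→W→City: bottleneck 3, flow now 24.
No augmenting path remains; maximum flow = 24.
By max-flow min-cut, the minimum cut capacity equals the max flow.
In the residual graph, reachable from Plant: {Plant, R, V, W}.
Min-cut edges: Plant→P (10), Plant→City (7), R→U (4), W→City (3); capacity 10 + 7 + 4 + 3 = 24.

24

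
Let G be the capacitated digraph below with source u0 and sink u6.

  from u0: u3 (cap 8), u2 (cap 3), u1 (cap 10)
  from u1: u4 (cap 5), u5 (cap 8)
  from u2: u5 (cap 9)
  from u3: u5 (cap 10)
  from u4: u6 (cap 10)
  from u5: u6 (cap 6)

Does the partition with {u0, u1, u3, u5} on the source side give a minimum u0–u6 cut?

Given cut capacity: 3 + 5 + 6 = 14.
Augment u0→u1→u4→u6: bottleneck 5, flow now 5.
Augment u0→u1→u5→u6: bottleneck 5, flow now 10.
Augment u0→u2→u5→u6: bottleneck 1, flow now 11.
No augmenting path remains; maximum flow = 11.
In the residual graph, reachable from u0: {u0, u1, u2, u3, u5}.
Min-cut edges: u1→u4 (5), u5→u6 (6); capacity 5 + 6 = 11.
Cut capacity 14 exceeds the max flow 11, so it is not minimum.

No — its capacity is 14, but the minimum cut has capacity 11.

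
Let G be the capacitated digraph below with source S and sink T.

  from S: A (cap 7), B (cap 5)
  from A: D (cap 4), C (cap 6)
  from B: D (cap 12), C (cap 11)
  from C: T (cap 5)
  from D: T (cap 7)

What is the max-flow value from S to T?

12

Augment S→A→C→T: bottleneck 5, flow now 5.
Augment S→A→D→T: bottleneck 2, flow now 7.
Augment S→B→D→T: bottleneck 5, flow now 12.
No augmenting path remains; maximum flow = 12.
In the residual graph, reachable from S: {S}.
Min-cut edges: S→A (7), S→B (5); capacity 7 + 5 = 12.
This cut is saturated, so no flow can exceed 12.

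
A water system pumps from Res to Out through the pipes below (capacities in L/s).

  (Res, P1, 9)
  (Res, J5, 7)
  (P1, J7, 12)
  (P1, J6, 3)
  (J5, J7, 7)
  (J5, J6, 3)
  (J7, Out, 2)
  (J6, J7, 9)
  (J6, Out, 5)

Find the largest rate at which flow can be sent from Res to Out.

Augment Res→P1→J7→Out: bottleneck 2, flow now 2.
Augment Res→P1→J6→Out: bottleneck 3, flow now 5.
Augment Res→J5→J6→Out: bottleneck 2, flow now 7.
No augmenting path remains; maximum flow = 7.
In the residual graph, reachable from Res: {Res, P1, J5, J7, J6}.
Min-cut edges: J7→Out (2), J6→Out (5); capacity 2 + 5 = 7.
This cut is saturated, so no flow can exceed 7.

7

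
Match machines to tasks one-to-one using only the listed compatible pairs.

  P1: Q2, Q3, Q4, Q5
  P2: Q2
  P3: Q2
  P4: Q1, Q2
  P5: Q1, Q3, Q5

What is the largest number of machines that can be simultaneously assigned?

Unit-capacity flow: source→left, listed edges, right→sink; max matching = max flow.
Augmenting path P1→Q2 (+1); matched 1.
Augmenting path P4→Q1 (+1); matched 2.
Augmenting path P5→Q3 (+1); matched 3.
Augmenting path P2→Q2→P1→Q4 (+1); matched 4.
No augmenting path remains; maximum matching = 4.
König certificate: {P1, P4, P5, Q2} is a vertex cover of size 4 (every listed pair touches it), so no matching can be larger.

4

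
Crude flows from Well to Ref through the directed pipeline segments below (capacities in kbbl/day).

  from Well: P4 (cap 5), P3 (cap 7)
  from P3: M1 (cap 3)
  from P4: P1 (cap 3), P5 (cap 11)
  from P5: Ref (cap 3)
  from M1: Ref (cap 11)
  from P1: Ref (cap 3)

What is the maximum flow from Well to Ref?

Augment Well→P3→M1→Ref: bottleneck 3, flow now 3.
Augment Well→P4→P5→Ref: bottleneck 3, flow now 6.
Augment Well→P4→P1→Ref: bottleneck 2, flow now 8.
No augmenting path remains; maximum flow = 8.
In the residual graph, reachable from Well: {Well, P3}.
Min-cut edges: Well→P4 (5), P3→M1 (3); capacity 5 + 3 = 8.
This cut is saturated, so no flow can exceed 8.

8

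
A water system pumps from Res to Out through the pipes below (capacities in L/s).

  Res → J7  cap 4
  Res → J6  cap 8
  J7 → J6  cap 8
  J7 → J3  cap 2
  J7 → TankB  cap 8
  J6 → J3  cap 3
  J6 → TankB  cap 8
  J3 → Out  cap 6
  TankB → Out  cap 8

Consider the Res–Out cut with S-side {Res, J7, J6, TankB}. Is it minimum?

No — its capacity is 13, but the minimum cut has capacity 12.

Given cut capacity: 2 + 3 + 8 = 13.
Augment Res→J7→J3→Out: bottleneck 2, flow now 2.
Augment Res→J7→TankB→Out: bottleneck 2, flow now 4.
Augment Res→J6→J3→Out: bottleneck 3, flow now 7.
Augment Res→J6→TankB→Out: bottleneck 5, flow now 12.
No augmenting path remains; maximum flow = 12.
In the residual graph, reachable from Res: {Res}.
Min-cut edges: Res→J7 (4), Res→J6 (8); capacity 4 + 8 = 12.
Cut capacity 13 exceeds the max flow 12, so it is not minimum.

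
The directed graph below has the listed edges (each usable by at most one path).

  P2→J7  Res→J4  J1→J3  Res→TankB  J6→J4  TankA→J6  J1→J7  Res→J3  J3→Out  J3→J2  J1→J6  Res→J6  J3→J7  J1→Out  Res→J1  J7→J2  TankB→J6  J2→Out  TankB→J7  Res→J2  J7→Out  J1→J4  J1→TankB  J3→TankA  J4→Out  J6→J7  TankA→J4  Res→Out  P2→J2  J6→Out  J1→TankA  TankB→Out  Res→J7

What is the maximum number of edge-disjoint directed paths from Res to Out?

8

Assign every edge capacity 1; by Menger, the answer equals the max flow.
Path Res→Out (+1); total 1.
Path Res→J1→Out (+1); total 2.
Path Res→J3→Out (+1); total 3.
Path Res→TankB→Out (+1); total 4.
Path Res→J2→Out (+1); total 5.
Path Res→J6→Out (+1); total 6.
Path Res→J7→Out (+1); total 7.
Path Res→J4→Out (+1); total 8.
No residual Res→Out path; max flow = 8.
Certifying cut of size 8: {Res→J1, Res→J2, Res→J3, Res→J4, Res→J6, Res→J7, Res→Out, Res→TankB}.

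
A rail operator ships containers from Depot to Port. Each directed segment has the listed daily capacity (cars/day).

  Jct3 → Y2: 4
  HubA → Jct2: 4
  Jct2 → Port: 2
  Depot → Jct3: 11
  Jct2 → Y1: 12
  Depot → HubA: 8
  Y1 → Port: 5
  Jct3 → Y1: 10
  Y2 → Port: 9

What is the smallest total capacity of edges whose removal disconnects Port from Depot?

Augment Depot→Jct3→Y2→Port: bottleneck 4, flow now 4.
Augment Depot→Jct3→Y1→Port: bottleneck 5, flow now 9.
Augment Depot→HubA→Jct2→Port: bottleneck 2, flow now 11.
No augmenting path remains; maximum flow = 11.
By max-flow min-cut, the minimum cut capacity equals the max flow.
In the residual graph, reachable from Depot: {Depot, Jct3, HubA, Y1, Jct2}.
Min-cut edges: Jct3→Y2 (4), Y1→Port (5), Jct2→Port (2); capacity 4 + 5 + 2 = 11.

11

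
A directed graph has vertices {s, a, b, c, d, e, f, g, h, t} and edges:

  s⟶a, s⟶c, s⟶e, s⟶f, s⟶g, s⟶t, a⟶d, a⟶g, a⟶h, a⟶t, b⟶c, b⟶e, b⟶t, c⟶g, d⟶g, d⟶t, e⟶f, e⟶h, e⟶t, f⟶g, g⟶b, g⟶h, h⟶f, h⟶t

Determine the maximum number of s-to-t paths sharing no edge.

Assign every edge capacity 1; by Menger, the answer equals the max flow.
Path s→t (+1); total 1.
Path s→a→t (+1); total 2.
Path s→e→t (+1); total 3.
Path s→g→b→t (+1); total 4.
Path s→c→g→h→t (+1); total 5.
No residual s→t path; max flow = 5.
Certifying cut of size 5: {g→b, g→h, s→a, s→e, s→t}.

5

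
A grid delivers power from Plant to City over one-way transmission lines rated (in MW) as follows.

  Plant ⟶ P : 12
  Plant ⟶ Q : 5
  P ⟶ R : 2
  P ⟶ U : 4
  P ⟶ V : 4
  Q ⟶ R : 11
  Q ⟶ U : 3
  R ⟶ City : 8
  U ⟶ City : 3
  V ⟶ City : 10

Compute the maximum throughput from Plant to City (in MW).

Augment Plant→P→R→City: bottleneck 2, flow now 2.
Augment Plant→P→U→City: bottleneck 3, flow now 5.
Augment Plant→P→V→City: bottleneck 4, flow now 9.
Augment Plant→Q→R→City: bottleneck 5, flow now 14.
No augmenting path remains; maximum flow = 14.
In the residual graph, reachable from Plant: {Plant, P, U}.
Min-cut edges: Plant→Q (5), P→R (2), P→V (4), U→City (3); capacity 5 + 2 + 4 + 3 = 14.
This cut is saturated, so no flow can exceed 14.

14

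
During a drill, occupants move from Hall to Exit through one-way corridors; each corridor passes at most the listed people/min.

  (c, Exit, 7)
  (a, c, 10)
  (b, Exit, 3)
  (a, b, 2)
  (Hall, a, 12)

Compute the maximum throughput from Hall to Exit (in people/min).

Augment Hall→a→b→Exit: bottleneck 2, flow now 2.
Augment Hall→a→c→Exit: bottleneck 7, flow now 9.
No augmenting path remains; maximum flow = 9.
In the residual graph, reachable from Hall: {Hall, a, c}.
Min-cut edges: a→b (2), c→Exit (7); capacity 2 + 7 = 9.
This cut is saturated, so no flow can exceed 9.

9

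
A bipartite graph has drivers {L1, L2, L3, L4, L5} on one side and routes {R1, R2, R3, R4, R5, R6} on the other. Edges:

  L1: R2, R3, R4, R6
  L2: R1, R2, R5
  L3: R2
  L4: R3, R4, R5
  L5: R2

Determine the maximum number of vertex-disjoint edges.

4

Unit-capacity flow: source→left, listed edges, right→sink; max matching = max flow.
Augmenting path L1→R2 (+1); matched 1.
Augmenting path L2→R1 (+1); matched 2.
Augmenting path L4→R3 (+1); matched 3.
Augmenting path L3→R2→L1→R4 (+1); matched 4.
No augmenting path remains; maximum matching = 4.
König certificate: {L1, L2, L4, R2} is a vertex cover of size 4 (every listed pair touches it), so no matching can be larger.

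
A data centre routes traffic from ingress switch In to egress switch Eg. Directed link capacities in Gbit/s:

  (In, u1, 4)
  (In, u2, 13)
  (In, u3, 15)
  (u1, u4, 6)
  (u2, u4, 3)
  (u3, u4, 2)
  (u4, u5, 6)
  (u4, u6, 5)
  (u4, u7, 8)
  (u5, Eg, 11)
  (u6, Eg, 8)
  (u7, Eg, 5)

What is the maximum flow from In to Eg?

9

Augment In→u1→u4→u5→Eg: bottleneck 4, flow now 4.
Augment In→u2→u4→u5→Eg: bottleneck 2, flow now 6.
Augment In→u2→u4→u6→Eg: bottleneck 1, flow now 7.
Augment In→u3→u4→u6→Eg: bottleneck 2, flow now 9.
No augmenting path remains; maximum flow = 9.
In the residual graph, reachable from In: {In, u2, u3}.
Min-cut edges: In→u1 (4), u2→u4 (3), u3→u4 (2); capacity 4 + 3 + 2 = 9.
This cut is saturated, so no flow can exceed 9.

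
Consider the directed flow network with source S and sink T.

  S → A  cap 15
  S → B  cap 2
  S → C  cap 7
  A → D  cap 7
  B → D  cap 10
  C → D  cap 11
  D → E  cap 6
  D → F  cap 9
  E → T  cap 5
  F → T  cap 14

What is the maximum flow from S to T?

14

Augment S→A→D→E→T: bottleneck 5, flow now 5.
Augment S→A→D→F→T: bottleneck 2, flow now 7.
Augment S→B→D→F→T: bottleneck 2, flow now 9.
Augment S→C→D→F→T: bottleneck 5, flow now 14.
No augmenting path remains; maximum flow = 14.
In the residual graph, reachable from S: {S, A, B, C, D, E}.
Min-cut edges: D→F (9), E→T (5); capacity 9 + 5 = 14.
This cut is saturated, so no flow can exceed 14.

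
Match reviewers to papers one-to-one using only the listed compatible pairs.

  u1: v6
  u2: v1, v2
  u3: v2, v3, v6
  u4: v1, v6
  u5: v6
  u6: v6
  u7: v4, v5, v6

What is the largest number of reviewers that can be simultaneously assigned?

5

Unit-capacity flow: source→left, listed edges, right→sink; max matching = max flow.
Augmenting path u1→v6 (+1); matched 1.
Augmenting path u2→v1 (+1); matched 2.
Augmenting path u3→v2 (+1); matched 3.
Augmenting path u7→v4 (+1); matched 4.
Augmenting path u4→v1→u2→v2→u3→v3 (+1); matched 5.
No augmenting path remains; maximum matching = 5.
König certificate: {u2, u3, u4, u7, v6} is a vertex cover of size 5 (every listed pair touches it), so no matching can be larger.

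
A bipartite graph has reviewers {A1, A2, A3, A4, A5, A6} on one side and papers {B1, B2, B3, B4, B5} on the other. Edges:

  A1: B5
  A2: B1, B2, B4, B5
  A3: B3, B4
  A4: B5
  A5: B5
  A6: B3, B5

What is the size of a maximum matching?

4

Unit-capacity flow: source→left, listed edges, right→sink; max matching = max flow.
Augmenting path A1→B5 (+1); matched 1.
Augmenting path A2→B1 (+1); matched 2.
Augmenting path A3→B3 (+1); matched 3.
Augmenting path A6→B3→A3→B4 (+1); matched 4.
No augmenting path remains; maximum matching = 4.
König certificate: {A2, A3, A6, B5} is a vertex cover of size 4 (every listed pair touches it), so no matching can be larger.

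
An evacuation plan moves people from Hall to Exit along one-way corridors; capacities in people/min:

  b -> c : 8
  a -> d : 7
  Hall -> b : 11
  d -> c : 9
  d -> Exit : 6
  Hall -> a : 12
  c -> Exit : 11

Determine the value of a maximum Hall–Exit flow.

15

Augment Hall→a→d→Exit: bottleneck 6, flow now 6.
Augment Hall→b→c→Exit: bottleneck 8, flow now 14.
Augment Hall→a→d→c→Exit: bottleneck 1, flow now 15.
No augmenting path remains; maximum flow = 15.
In the residual graph, reachable from Hall: {Hall, a, b}.
Min-cut edges: a→d (7), b→c (8); capacity 7 + 8 = 15.
This cut is saturated, so no flow can exceed 15.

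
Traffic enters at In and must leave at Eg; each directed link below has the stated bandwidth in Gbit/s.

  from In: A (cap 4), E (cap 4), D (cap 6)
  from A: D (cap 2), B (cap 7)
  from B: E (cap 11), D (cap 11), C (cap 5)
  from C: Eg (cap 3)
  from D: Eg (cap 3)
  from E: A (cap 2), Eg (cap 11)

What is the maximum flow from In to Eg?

Augment In→D→Eg: bottleneck 3, flow now 3.
Augment In→E→Eg: bottleneck 4, flow now 7.
Augment In→A→B→C→Eg: bottleneck 3, flow now 10.
Augment In→A→B→E→Eg: bottleneck 1, flow now 11.
No augmenting path remains; maximum flow = 11.
In the residual graph, reachable from In: {In, D}.
Min-cut edges: In→A (4), In→E (4), D→Eg (3); capacity 4 + 4 + 3 = 11.
This cut is saturated, so no flow can exceed 11.

11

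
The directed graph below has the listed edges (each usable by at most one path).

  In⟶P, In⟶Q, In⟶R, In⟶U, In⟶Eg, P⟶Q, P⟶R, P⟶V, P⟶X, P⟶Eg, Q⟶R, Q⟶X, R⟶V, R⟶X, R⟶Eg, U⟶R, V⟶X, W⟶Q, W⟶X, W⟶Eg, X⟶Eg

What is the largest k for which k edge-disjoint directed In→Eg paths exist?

4

Assign every edge capacity 1; by Menger, the answer equals the max flow.
Path In→Eg (+1); total 1.
Path In→P→Eg (+1); total 2.
Path In→R→Eg (+1); total 3.
Path In→Q→X→Eg (+1); total 4.
No residual In→Eg path; max flow = 4.
Certifying cut of size 4: {In→Eg, In→P, R→Eg, X→Eg}.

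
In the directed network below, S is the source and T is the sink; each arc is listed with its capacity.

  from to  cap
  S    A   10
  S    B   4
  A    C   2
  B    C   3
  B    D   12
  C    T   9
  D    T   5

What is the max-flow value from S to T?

6

Augment S→A→C→T: bottleneck 2, flow now 2.
Augment S→B→C→T: bottleneck 3, flow now 5.
Augment S→B→D→T: bottleneck 1, flow now 6.
No augmenting path remains; maximum flow = 6.
In the residual graph, reachable from S: {S, A}.
Min-cut edges: S→B (4), A→C (2); capacity 4 + 2 = 6.
This cut is saturated, so no flow can exceed 6.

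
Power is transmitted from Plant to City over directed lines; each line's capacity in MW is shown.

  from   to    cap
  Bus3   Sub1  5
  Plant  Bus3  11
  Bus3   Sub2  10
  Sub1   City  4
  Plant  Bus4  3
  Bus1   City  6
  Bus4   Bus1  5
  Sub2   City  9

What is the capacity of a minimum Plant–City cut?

14

Augment Plant→Bus4→Bus1→City: bottleneck 3, flow now 3.
Augment Plant→Bus3→Sub1→City: bottleneck 4, flow now 7.
Augment Plant→Bus3→Sub2→City: bottleneck 7, flow now 14.
No augmenting path remains; maximum flow = 14.
By max-flow min-cut, the minimum cut capacity equals the max flow.
In the residual graph, reachable from Plant: {Plant}.
Min-cut edges: Plant→Bus4 (3), Plant→Bus3 (11); capacity 3 + 11 = 14.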